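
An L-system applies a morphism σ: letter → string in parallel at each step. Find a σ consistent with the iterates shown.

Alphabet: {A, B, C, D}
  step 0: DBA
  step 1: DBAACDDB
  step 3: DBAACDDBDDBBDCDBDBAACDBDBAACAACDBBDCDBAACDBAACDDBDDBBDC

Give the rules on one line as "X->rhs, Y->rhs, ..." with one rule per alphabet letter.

  step 0 ⇒ step 1: DBA ⇒ DB·AAC·DDB
    A ↦ DDB
    B ↦ AAC
    D ↦ DB
    C ↦ BDC  (constrained at step 1)

A->DDB, B->AAC, C->BDC, D->DB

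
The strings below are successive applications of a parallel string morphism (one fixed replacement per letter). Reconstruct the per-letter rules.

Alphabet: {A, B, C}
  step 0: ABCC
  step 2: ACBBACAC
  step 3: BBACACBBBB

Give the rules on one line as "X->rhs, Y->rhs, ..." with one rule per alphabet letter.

  step 2 ⇒ step 3: ACBBACAC ⇒ B·B·AC·AC·B·B·B·B
    A ↦ B
    B ↦ AC
    C ↦ B

A->B, B->AC, C->B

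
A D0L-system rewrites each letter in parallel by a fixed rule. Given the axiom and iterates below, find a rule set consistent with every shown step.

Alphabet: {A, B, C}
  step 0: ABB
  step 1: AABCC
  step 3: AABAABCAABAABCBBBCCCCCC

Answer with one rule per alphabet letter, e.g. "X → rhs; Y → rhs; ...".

  step 0 ⇒ step 1: ABB ⇒ AAB·C·C
    A ↦ AAB
    B ↦ C
    C ↦ BBB  (constrained at step 1)

A->AAB, B->C, C->BBB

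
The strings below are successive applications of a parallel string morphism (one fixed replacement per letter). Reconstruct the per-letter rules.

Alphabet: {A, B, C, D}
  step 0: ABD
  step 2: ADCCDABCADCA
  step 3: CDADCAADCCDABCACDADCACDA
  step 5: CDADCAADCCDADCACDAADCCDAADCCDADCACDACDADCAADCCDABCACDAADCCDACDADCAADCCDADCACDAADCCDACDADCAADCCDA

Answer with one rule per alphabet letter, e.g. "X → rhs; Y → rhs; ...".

  step 2 ⇒ step 3: ADCCDABCADCA ⇒ CDA·DC·A·A·DC·CDA·BC·A·CDA·DC·A·CDA
    A ↦ CDA
    B ↦ BC
    C ↦ A
    D ↦ DC

A->CDA, B->BC, C->A, D->DC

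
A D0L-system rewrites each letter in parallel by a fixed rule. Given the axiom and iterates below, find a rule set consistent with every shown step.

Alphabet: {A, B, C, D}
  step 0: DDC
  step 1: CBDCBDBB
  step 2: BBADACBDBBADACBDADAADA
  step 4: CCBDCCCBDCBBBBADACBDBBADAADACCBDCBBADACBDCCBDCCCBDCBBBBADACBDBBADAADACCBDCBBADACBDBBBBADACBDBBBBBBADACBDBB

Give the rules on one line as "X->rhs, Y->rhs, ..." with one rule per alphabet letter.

  step 1 ⇒ step 2: CBDCBDBB ⇒ BB·ADA·CBD·BB·ADA·CBD·ADA·ADA
    B ↦ ADA
    C ↦ BB
    D ↦ CBD
    A ↦ C  (constrained at step 2)

A->C, B->ADA, C->BB, D->CBD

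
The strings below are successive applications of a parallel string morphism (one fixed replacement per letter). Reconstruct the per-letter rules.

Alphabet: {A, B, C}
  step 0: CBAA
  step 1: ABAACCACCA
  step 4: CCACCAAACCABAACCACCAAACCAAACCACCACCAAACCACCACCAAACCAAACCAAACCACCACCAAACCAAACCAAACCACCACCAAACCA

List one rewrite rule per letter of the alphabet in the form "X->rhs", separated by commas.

A->CCA, B->BAA, C->A

  step 0 ⇒ step 1: CBAA ⇒ A·BAA·CCA·CCA
    A ↦ CCA
    B ↦ BAA
    C ↦ A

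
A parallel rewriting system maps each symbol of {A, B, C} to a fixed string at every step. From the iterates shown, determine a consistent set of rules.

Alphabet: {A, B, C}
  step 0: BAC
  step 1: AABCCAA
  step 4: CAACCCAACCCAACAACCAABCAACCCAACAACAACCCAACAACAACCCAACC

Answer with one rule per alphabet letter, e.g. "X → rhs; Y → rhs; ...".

  step 0 ⇒ step 1: BAC ⇒ AAB·C·CAA
    A ↦ C
    B ↦ AAB
    C ↦ CAA

A->C, B->AAB, C->CAA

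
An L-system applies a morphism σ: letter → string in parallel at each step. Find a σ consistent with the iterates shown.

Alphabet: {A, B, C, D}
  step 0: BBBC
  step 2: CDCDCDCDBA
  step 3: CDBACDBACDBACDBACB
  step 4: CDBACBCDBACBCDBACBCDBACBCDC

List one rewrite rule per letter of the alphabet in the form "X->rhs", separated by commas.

  step 3 ⇒ step 4: CDBACDBACDBACDBACB ⇒ CD·BA·C·B·CD·BA·C·B·CD·BA·C·B·CD·BA·C·B·CD·C
    A ↦ B
    B ↦ C
    C ↦ CD
    D ↦ BA

A->B, B->C, C->CD, D->BA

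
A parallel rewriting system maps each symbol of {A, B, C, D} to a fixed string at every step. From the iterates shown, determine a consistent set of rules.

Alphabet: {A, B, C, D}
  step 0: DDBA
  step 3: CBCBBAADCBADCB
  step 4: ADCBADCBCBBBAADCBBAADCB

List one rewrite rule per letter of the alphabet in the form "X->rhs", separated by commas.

A->B, B->CB, C->AD, D->A

  step 3 ⇒ step 4: CBCBBAADCBADCB ⇒ AD·CB·AD·CB·CB·B·B·A·AD·CB·B·A·AD·CB
    A ↦ B
    B ↦ CB
    C ↦ AD
    D ↦ A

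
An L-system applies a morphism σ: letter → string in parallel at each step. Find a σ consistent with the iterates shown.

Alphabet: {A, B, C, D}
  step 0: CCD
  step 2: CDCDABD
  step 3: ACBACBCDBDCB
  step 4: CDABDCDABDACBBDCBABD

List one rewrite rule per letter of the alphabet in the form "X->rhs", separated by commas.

A->CD, B->BD, C->A, D->CB

  step 3 ⇒ step 4: ACBACBCDBDCB ⇒ CD·A·BD·CD·A·BD·A·CB·BD·CB·A·BD
    A ↦ CD
    B ↦ BD
    C ↦ A
    D ↦ CB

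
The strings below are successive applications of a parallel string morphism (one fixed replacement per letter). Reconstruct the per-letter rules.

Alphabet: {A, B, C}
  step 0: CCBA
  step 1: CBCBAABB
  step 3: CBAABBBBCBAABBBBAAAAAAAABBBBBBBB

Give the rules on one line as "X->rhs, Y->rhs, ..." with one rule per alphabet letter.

A->BB, B->AA, C->CB

  step 0 ⇒ step 1: CCBA ⇒ CB·CB·AA·BB
    A ↦ BB
    B ↦ AA
    C ↦ CB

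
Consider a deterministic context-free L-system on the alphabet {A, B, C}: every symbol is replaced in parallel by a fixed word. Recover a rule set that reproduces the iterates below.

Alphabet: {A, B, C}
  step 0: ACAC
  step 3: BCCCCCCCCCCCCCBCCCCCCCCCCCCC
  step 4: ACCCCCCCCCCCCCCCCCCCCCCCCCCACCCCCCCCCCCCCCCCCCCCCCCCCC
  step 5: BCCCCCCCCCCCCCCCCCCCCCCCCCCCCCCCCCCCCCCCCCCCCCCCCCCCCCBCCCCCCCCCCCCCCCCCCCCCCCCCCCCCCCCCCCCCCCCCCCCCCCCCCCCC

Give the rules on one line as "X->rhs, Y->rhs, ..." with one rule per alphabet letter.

  step 4 ⇒ step 5: ACCCCCCCCCCCCCCCCCCCCCCCCCCACCCCCCCCCCCCCCCCCCCCCCCCCC ⇒ BC·CC·CC·CC·CC·CC·CC·CC·CC·CC·CC·CC·CC·CC·CC·CC·CC·CC·CC·CC·CC·CC·CC·CC·CC·CC·CC·BC·CC·CC·CC·CC·CC·CC·CC·CC·CC·CC·CC·CC·CC·CC·CC·CC·CC·CC·CC·CC·CC·CC·CC·CC·CC·CC
    A ↦ BC
    C ↦ CC
  step 3 ⇒ step 4: BCCCCCCCCCCCCCBCCCCCCCCCCCCC ⇒ A·CC·CC·CC·CC·CC·CC·CC·CC·CC·CC·CC·CC·CC·A·CC·CC·CC·CC·CC·CC·CC·CC·CC·CC·CC·CC·CC
    B ↦ A

A->BC, B->A, C->CC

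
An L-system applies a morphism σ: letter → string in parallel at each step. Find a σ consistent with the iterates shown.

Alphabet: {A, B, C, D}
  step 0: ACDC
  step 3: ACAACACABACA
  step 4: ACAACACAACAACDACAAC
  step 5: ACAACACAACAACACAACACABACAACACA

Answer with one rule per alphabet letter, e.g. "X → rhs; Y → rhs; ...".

A->AC, B->D, C->A, D->B

  step 4 ⇒ step 5: ACAACACAACAACDACAAC ⇒ AC·A·AC·AC·A·AC·A·AC·AC·A·AC·AC·A·B·AC·A·AC·AC·A
    A ↦ AC
    C ↦ A
    D ↦ B
  step 3 ⇒ step 4: ACAACACABACA ⇒ AC·A·AC·AC·A·AC·A·AC·D·AC·A·AC
    B ↦ D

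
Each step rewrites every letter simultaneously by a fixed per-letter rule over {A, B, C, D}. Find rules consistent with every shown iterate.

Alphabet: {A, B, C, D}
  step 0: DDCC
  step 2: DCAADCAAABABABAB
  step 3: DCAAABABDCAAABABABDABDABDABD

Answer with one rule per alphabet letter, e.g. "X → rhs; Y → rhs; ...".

A->AB, B->D, C->AA, D->DC

  step 2 ⇒ step 3: DCAADCAAABABABAB ⇒ DC·AA·AB·AB·DC·AA·AB·AB·AB·D·AB·D·AB·D·AB·D
    A ↦ AB
    B ↦ D
    C ↦ AA
    D ↦ DC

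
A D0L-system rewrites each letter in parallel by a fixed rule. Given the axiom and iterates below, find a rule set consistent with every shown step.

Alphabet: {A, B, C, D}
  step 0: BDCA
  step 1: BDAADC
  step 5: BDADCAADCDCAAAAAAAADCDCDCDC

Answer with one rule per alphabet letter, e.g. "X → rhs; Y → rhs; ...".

  step 0 ⇒ step 1: BDCA ⇒ BD·A·A·DC
    A ↦ DC
    B ↦ BD
    C ↦ A
    D ↦ A

A->DC, B->BD, C->A, D->A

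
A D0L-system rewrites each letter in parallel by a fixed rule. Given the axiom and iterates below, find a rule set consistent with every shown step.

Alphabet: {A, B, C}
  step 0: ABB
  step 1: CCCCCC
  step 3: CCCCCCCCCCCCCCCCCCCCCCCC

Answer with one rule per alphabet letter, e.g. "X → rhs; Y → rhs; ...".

A->CC, B->CC, C->AB

  step 0 ⇒ step 1: ABB ⇒ CC·CC·CC
    A ↦ CC
    B ↦ CC
    C ↦ AB  (constrained at step 1)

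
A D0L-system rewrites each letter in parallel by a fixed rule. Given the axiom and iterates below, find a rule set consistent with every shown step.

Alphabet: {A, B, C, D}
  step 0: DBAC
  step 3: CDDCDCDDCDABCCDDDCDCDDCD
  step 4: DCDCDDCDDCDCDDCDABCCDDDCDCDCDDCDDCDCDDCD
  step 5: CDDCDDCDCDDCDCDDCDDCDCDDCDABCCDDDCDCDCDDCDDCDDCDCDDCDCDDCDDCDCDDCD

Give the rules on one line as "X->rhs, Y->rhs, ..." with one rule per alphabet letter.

  step 4 ⇒ step 5: DCDCDDCDDCDCDDCDABCCDDDCDCDCDDCDDCDCDDCD ⇒ CD·D·CD·D·CD·CD·D·CD·CD·D·CD·D·CD·CD·D·CD·ABC·CD·D·D·CD·CD·CD·D·CD·D·CD·D·CD·CD·D·CD·CD·D·CD·D·CD·CD·D·CD
    A ↦ ABC
    B ↦ CD
    C ↦ D
    D ↦ CD

A->ABC, B->CD, C->D, D->CD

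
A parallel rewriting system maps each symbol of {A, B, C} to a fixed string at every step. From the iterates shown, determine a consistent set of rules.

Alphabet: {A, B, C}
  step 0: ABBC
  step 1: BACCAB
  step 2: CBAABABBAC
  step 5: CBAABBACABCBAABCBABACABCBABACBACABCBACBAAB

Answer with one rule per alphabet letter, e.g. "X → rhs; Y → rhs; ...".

  step 1 ⇒ step 2: BACCAB ⇒ C·BA·AB·AB·BA·C
    A ↦ BA
    B ↦ C
    C ↦ AB

A->BA, B->C, C->AB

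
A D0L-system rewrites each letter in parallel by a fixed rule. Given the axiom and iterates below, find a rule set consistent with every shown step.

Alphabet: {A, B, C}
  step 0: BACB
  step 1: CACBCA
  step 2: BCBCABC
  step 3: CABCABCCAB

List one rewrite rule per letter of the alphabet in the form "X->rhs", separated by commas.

A->C, B->CA, C->B

  step 2 ⇒ step 3: BCBCABC ⇒ CA·B·CA·B·C·CA·B
    A ↦ C
    B ↦ CA
    C ↦ B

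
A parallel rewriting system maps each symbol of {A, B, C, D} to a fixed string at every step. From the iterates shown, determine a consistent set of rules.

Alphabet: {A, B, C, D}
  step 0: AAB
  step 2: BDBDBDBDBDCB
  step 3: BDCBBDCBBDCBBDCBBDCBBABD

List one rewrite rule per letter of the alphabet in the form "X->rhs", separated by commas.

  step 2 ⇒ step 3: BDBDBDBDBDCB ⇒ BD·CB·BD·CB·BD·CB·BD·CB·BD·CB·BA·BD
    B ↦ BD
    C ↦ BA
    D ↦ CB
    A ↦ BB  (constrained at step 0)

A->BB, B->BD, C->BA, D->CB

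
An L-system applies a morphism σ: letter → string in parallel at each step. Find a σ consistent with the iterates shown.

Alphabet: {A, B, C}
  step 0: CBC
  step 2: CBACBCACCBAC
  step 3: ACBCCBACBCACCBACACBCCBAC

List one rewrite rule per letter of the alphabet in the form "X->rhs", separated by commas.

  step 2 ⇒ step 3: CBACBCACCBAC ⇒ AC·BC·CB·AC·BC·AC·CB·AC·AC·BC·CB·AC
    A ↦ CB
    B ↦ BC
    C ↦ AC

A->CB, B->BC, C->AC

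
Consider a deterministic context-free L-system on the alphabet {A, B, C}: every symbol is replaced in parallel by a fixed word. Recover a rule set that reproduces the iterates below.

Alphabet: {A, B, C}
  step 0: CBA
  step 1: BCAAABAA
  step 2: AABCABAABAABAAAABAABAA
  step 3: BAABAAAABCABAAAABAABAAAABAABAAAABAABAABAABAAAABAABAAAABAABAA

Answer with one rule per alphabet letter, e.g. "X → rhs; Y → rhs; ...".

A->BAA, B->AA, C->BCA

  step 2 ⇒ step 3: AABCABAABAABAAAABAABAA ⇒ BAA·BAA·AA·BCA·BAA·AA·BAA·BAA·AA·BAA·BAA·AA·BAA·BAA·BAA·BAA·AA·BAA·BAA·AA·BAA·BAA
    A ↦ BAA
    B ↦ AA
    C ↦ BCA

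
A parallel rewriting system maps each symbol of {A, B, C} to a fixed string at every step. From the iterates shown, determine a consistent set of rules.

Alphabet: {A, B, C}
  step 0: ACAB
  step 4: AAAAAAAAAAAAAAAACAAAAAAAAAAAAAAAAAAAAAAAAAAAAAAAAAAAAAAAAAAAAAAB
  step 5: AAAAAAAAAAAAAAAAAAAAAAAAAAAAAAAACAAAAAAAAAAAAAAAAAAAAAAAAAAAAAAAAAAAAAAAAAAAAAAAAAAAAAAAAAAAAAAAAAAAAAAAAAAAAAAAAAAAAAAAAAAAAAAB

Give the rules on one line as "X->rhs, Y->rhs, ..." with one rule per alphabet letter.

A->AA, B->AB, C->CA

  step 4 ⇒ step 5: AAAAAAAAAAAAAAAACAAAAAAAAAAAAAAAAAAAAAAAAAAAAAAAAAAAAAAAAAAAAAAB ⇒ AA·AA·AA·AA·AA·AA·AA·AA·AA·AA·AA·AA·AA·AA·AA·AA·CA·AA·AA·AA·AA·AA·AA·AA·AA·AA·AA·AA·AA·AA·AA·AA·AA·AA·AA·AA·AA·AA·AA·AA·AA·AA·AA·AA·AA·AA·AA·AA·AA·AA·AA·AA·AA·AA·AA·AA·AA·AA·AA·AA·AA·AA·AA·AB
    A ↦ AA
    B ↦ AB
    C ↦ CA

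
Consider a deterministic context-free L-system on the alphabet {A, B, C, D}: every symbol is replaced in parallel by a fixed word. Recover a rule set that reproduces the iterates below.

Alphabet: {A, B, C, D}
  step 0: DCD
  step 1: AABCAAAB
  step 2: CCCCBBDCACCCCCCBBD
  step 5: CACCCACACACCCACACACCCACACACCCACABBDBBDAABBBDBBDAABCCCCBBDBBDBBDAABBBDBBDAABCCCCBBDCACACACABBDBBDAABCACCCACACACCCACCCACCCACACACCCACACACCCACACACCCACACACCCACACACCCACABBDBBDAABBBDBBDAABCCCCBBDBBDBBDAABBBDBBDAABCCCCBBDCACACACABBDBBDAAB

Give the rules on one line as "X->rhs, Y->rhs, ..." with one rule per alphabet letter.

A->CC, B->BBD, C->CA, D->AAB

  step 1 ⇒ step 2: AABCAAAB ⇒ CC·CC·BBD·CA·CC·CC·CC·BBD
    A ↦ CC
    B ↦ BBD
    C ↦ CA
  step 0 ⇒ step 1: DCD ⇒ AAB·CA·AAB
    D ↦ AAB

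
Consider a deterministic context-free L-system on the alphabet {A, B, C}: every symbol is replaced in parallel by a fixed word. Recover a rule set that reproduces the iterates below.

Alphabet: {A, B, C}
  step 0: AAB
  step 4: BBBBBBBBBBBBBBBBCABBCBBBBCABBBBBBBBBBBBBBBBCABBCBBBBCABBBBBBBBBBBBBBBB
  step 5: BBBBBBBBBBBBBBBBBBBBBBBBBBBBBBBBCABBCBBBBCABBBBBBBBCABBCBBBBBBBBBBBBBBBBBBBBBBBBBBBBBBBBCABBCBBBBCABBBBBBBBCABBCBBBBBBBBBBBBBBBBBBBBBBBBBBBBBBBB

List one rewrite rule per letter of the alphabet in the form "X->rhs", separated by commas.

A->BBC, B->BB, C->CA

  step 4 ⇒ step 5: BBBBBBBBBBBBBBBBCABBCBBBBCABBBBBBBBBBBBBBBBCABBCBBBBCABBBBBBBBBBBBBBBB ⇒ BB·BB·BB·BB·BB·BB·BB·BB·BB·BB·BB·BB·BB·BB·BB·BB·CA·BBC·BB·BB·CA·BB·BB·BB·BB·CA·BBC·BB·BB·BB·BB·BB·BB·BB·BB·BB·BB·BB·BB·BB·BB·BB·BB·CA·BBC·BB·BB·CA·BB·BB·BB·BB·CA·BBC·BB·BB·BB·BB·BB·BB·BB·BB·BB·BB·BB·BB·BB·BB·BB·BB
    A ↦ BBC
    B ↦ BB
    C ↦ CA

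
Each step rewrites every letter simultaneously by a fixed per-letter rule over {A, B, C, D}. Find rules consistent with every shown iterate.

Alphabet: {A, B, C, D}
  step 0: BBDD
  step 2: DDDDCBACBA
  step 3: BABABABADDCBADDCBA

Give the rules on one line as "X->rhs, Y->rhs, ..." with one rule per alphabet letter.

  step 2 ⇒ step 3: DDDDCBACBA ⇒ BA·BA·BA·BA·DD·C·BA·DD·C·BA
    A ↦ BA
    B ↦ C
    C ↦ DD
    D ↦ BA

A->BA, B->C, C->DD, D->BA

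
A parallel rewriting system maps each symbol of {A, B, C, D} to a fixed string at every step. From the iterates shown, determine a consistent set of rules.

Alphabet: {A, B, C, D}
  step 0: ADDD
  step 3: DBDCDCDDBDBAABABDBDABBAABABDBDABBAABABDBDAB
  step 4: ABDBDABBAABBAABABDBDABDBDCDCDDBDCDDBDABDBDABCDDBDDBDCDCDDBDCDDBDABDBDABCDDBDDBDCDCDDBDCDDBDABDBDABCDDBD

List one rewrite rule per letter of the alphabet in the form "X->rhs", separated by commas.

  step 3 ⇒ step 4: DBDCDCDDBDBAABABDBDABBAABABDBDABBAABABDBDAB ⇒ AB·DBD·AB·BA·AB·BA·AB·AB·DBD·AB·DBD·CD·CD·DBD·CD·DBD·AB·DBD·AB·CD·DBD·DBD·CD·CD·DBD·CD·DBD·AB·DBD·AB·CD·DBD·DBD·CD·CD·DBD·CD·DBD·AB·DBD·AB·CD·DBD
    A ↦ CD
    B ↦ DBD
    C ↦ BA
    D ↦ AB

A->CD, B->DBD, C->BA, D->AB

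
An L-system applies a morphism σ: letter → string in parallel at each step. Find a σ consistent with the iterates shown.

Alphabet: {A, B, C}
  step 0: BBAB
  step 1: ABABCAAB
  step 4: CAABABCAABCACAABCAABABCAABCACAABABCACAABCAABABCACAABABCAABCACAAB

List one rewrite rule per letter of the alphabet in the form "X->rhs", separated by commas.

A->CA, B->AB, C->AB

  step 0 ⇒ step 1: BBAB ⇒ AB·AB·CA·AB
    A ↦ CA
    B ↦ AB
    C ↦ AB  (constrained at step 1)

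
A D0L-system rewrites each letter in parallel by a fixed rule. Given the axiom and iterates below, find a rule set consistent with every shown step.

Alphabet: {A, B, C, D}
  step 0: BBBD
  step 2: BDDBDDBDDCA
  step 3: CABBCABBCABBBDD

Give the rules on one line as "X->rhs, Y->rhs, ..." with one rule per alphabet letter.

A->DD, B->CA, C->B, D->B

  step 2 ⇒ step 3: BDDBDDBDDCA ⇒ CA·B·B·CA·B·B·CA·B·B·B·DD
    A ↦ DD
    B ↦ CA
    C ↦ B
    D ↦ B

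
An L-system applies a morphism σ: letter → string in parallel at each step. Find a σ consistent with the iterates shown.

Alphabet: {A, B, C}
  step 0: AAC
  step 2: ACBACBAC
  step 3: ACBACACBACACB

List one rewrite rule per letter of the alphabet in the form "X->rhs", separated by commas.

A->AC, B->AC, C->B

  step 2 ⇒ step 3: ACBACBAC ⇒ AC·B·AC·AC·B·AC·AC·B
    A ↦ AC
    B ↦ AC
    C ↦ B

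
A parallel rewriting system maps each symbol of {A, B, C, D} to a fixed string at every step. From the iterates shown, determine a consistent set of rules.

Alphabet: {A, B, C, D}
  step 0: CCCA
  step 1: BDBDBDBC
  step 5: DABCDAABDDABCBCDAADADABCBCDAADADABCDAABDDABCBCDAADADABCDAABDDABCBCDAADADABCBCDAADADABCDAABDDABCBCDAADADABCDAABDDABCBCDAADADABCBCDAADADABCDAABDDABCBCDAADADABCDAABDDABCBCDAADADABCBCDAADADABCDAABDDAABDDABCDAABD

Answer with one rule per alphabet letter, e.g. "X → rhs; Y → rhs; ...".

  step 0 ⇒ step 1: CCCA ⇒ BD·BD·BD·BC
    A ↦ BC
    C ↦ BD
    B ↦ DAA  (constrained at step 1)
    D ↦ DA  (constrained at step 1)

A->BC, B->DAA, C->BD, D->DA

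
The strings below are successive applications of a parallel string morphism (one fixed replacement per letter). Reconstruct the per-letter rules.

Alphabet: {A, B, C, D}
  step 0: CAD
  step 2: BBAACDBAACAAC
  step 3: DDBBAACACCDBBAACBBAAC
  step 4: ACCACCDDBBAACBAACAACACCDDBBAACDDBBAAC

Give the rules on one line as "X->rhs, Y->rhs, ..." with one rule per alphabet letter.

A->B, B->D, C->AAC, D->ACC

  step 3 ⇒ step 4: DDBBAACACCDBBAACBBAAC ⇒ ACC·ACC·D·D·B·B·AAC·B·AAC·AAC·ACC·D·D·B·B·AAC·D·D·B·B·AAC
    A ↦ B
    B ↦ D
    C ↦ AAC
    D ↦ ACC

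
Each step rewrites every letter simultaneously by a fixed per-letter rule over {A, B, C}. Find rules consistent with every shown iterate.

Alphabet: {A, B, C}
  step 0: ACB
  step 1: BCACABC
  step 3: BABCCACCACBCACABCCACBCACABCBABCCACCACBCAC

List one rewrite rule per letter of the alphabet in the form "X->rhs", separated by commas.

  step 0 ⇒ step 1: ACB ⇒ B·CAC·ABC
    A ↦ B
    B ↦ ABC
    C ↦ CAC

A->B, B->ABC, C->CAC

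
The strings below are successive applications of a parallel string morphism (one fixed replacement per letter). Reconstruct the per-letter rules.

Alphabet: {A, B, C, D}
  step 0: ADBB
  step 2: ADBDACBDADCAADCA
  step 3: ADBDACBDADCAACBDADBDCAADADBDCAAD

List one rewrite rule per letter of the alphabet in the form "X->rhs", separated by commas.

A->AD, B->AC, C->CA, D->BD

  step 2 ⇒ step 3: ADBDACBDADCAADCA ⇒ AD·BD·AC·BD·AD·CA·AC·BD·AD·BD·CA·AD·AD·BD·CA·AD
    A ↦ AD
    B ↦ AC
    C ↦ CA
    D ↦ BD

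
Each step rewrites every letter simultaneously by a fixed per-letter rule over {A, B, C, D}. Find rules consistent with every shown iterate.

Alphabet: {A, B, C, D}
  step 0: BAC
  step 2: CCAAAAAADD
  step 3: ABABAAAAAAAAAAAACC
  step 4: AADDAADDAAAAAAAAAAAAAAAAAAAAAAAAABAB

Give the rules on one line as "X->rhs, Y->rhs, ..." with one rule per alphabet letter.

A->AA, B->DD, C->AB, D->C

  step 3 ⇒ step 4: ABABAAAAAAAAAAAACC ⇒ AA·DD·AA·DD·AA·AA·AA·AA·AA·AA·AA·AA·AA·AA·AA·AA·AB·AB
    A ↦ AA
    B ↦ DD
    C ↦ AB
  step 2 ⇒ step 3: CCAAAAAADD ⇒ AB·AB·AA·AA·AA·AA·AA·AA·C·C
    D ↦ C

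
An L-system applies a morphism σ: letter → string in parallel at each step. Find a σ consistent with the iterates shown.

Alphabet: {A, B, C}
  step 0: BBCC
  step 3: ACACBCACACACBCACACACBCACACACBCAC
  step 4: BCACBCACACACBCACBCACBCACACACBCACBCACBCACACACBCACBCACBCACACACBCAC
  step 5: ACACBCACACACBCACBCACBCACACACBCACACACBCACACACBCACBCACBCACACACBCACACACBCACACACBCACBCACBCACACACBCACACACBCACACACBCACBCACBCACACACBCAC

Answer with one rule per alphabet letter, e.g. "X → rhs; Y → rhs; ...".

  step 4 ⇒ step 5: BCACBCACACACBCACBCACBCACACACBCACBCACBCACACACBCACBCACBCACACACBCAC ⇒ AC·AC·BC·AC·AC·AC·BC·AC·BC·AC·BC·AC·AC·AC·BC·AC·AC·AC·BC·AC·AC·AC·BC·AC·BC·AC·BC·AC·AC·AC·BC·AC·AC·AC·BC·AC·AC·AC·BC·AC·BC·AC·BC·AC·AC·AC·BC·AC·AC·AC·BC·AC·AC·AC·BC·AC·BC·AC·BC·AC·AC·AC·BC·AC
    A ↦ BC
    B ↦ AC
    C ↦ AC

A->BC, B->AC, C->AC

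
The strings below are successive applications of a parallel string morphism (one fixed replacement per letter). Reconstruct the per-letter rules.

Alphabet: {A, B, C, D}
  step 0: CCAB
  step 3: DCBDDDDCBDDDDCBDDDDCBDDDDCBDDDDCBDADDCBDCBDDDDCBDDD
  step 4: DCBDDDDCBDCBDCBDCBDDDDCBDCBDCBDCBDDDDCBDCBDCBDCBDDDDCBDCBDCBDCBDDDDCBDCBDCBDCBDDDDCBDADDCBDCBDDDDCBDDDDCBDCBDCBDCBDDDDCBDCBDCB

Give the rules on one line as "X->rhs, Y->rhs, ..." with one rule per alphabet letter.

  step 3 ⇒ step 4: DCBDDDDCBDDDDCBDDDDCBDDDDCBDDDDCBDADDCBDCBDDDDCBDDD ⇒ DCB·DD·D·DCB·DCB·DCB·DCB·DD·D·DCB·DCB·DCB·DCB·DD·D·DCB·DCB·DCB·DCB·DD·D·DCB·DCB·DCB·DCB·DD·D·DCB·DCB·DCB·DCB·DD·D·DCB·DAD·DCB·DCB·DD·D·DCB·DD·D·DCB·DCB·DCB·DCB·DD·D·DCB·DCB·DCB
    A ↦ DAD
    B ↦ D
    C ↦ DD
    D ↦ DCB

A->DAD, B->D, C->DD, D->DCB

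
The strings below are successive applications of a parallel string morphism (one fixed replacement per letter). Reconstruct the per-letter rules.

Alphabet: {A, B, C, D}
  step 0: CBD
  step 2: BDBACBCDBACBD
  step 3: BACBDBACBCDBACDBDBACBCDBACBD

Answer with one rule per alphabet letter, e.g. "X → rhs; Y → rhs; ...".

  step 2 ⇒ step 3: BDBACBCDBACBD ⇒ BAC·BD·BAC·BC·D·BAC·D·BD·BAC·BC·D·BAC·BD
    A ↦ BC
    B ↦ BAC
    C ↦ D
    D ↦ BD

A->BC, B->BAC, C->D, D->BD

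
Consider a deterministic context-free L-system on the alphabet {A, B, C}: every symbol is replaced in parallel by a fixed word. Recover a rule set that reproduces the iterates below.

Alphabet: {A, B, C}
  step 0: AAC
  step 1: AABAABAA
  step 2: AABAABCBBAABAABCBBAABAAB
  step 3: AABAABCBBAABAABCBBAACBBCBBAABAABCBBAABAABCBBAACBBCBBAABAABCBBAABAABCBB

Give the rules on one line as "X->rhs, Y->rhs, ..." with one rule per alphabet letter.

  step 2 ⇒ step 3: AABAABCBBAABAABCBBAABAAB ⇒ AAB·AAB·CBB·AAB·AAB·CBB·AA·CBB·CBB·AAB·AAB·CBB·AAB·AAB·CBB·AA·CBB·CBB·AAB·AAB·CBB·AAB·AAB·CBB
    A ↦ AAB
    B ↦ CBB
    C ↦ AA

A->AAB, B->CBB, C->AA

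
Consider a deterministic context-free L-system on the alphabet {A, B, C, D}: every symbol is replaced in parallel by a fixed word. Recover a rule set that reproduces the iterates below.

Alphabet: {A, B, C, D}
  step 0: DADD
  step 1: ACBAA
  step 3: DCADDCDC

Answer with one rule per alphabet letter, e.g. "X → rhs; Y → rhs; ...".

  step 0 ⇒ step 1: DADD ⇒ A·CB·A·A
    A ↦ CB
    D ↦ A
    B ↦ C  (constrained at step 1)
    C ↦ D  (constrained at step 1)

A->CB, B->C, C->D, D->A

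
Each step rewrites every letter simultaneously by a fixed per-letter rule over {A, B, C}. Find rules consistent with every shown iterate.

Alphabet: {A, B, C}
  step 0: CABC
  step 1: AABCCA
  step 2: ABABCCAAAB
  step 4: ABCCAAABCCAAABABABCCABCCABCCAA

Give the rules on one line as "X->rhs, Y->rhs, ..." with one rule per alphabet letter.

  step 1 ⇒ step 2: AABCCA ⇒ AB·AB·CC·A·A·AB
    A ↦ AB
    B ↦ CC
    C ↦ A

A->AB, B->CC, C->A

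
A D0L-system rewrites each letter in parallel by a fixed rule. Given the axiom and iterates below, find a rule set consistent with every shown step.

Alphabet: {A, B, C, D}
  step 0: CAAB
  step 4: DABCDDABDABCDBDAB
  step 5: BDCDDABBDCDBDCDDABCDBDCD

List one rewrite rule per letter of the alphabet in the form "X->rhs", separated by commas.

A->D, B->CD, C->DA, D->B

  step 4 ⇒ step 5: DABCDDABDABCDBDAB ⇒ B·D·CD·DA·B·B·D·CD·B·D·CD·DA·B·CD·B·D·CD
    A ↦ D
    B ↦ CD
    C ↦ DA
    D ↦ B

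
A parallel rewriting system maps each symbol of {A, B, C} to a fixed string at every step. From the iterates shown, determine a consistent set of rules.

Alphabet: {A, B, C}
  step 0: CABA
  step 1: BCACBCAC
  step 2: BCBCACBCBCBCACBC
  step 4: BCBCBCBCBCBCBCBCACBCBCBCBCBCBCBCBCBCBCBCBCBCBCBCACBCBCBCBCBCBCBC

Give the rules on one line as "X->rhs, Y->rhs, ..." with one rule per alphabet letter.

A->AC, B->BC, C->BC

  step 1 ⇒ step 2: BCACBCAC ⇒ BC·BC·AC·BC·BC·BC·AC·BC
    A ↦ AC
    B ↦ BC
    C ↦ BC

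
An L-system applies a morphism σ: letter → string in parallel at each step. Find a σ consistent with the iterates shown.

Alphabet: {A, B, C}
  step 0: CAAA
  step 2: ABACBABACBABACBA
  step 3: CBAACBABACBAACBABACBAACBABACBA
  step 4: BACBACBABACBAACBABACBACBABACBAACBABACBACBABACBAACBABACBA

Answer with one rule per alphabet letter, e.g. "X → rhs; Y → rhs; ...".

  step 3 ⇒ step 4: CBAACBABACBAACBABACBAACBABACBA ⇒ B·A·CBA·CBA·B·A·CBA·A·CBA·B·A·CBA·CBA·B·A·CBA·A·CBA·B·A·CBA·CBA·B·A·CBA·A·CBA·B·A·CBA
    A ↦ CBA
    B ↦ A
    C ↦ B

A->CBA, B->A, C->B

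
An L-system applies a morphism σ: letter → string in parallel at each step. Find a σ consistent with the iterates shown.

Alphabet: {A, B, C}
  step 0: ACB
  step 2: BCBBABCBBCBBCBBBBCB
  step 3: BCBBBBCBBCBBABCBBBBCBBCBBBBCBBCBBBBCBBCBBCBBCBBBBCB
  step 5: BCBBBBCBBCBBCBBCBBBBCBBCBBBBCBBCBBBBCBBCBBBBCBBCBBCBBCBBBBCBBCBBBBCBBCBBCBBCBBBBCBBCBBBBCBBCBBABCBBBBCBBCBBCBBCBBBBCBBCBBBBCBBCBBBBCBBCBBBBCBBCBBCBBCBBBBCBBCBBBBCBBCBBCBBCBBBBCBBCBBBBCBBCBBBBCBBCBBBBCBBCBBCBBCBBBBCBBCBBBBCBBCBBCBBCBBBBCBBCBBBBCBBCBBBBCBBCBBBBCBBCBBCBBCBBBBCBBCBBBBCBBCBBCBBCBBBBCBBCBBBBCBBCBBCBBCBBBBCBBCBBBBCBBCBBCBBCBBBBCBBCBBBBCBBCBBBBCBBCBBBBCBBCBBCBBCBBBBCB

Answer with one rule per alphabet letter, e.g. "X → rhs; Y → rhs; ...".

  step 2 ⇒ step 3: BCBBABCBBCBBCBBBBCB ⇒ BCB·BB·BCB·BCB·BA·BCB·BB·BCB·BCB·BB·BCB·BCB·BB·BCB·BCB·BCB·BCB·BB·BCB
    A ↦ BA
    B ↦ BCB
    C ↦ BB

A->BA, B->BCB, C->BB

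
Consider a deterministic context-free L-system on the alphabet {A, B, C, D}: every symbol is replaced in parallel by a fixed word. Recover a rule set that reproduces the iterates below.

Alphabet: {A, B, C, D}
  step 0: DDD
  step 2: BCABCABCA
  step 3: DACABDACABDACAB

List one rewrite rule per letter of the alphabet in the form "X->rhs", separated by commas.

A->B, B->DA, C->CA, D->AC

  step 2 ⇒ step 3: BCABCABCA ⇒ DA·CA·B·DA·CA·B·DA·CA·B
    A ↦ B
    B ↦ DA
    C ↦ CA
    D ↦ AC  (constrained at step 0)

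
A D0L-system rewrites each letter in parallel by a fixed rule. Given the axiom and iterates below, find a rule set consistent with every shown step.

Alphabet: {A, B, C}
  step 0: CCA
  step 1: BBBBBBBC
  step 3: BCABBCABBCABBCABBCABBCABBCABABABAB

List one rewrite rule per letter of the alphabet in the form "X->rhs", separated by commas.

  step 0 ⇒ step 1: CCA ⇒ BBB·BBB·BC
    A ↦ BC
    C ↦ BBB
    B ↦ AB  (constrained at step 1)

A->BC, B->AB, C->BBB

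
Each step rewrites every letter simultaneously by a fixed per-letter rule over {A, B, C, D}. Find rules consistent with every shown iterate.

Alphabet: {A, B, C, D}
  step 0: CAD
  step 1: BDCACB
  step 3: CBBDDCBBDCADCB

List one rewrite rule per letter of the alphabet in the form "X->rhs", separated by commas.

  step 0 ⇒ step 1: CAD ⇒ B·DCA·CB
    A ↦ DCA
    C ↦ B
    D ↦ CB
    B ↦ D  (constrained at step 1)

A->DCA, B->D, C->B, D->CB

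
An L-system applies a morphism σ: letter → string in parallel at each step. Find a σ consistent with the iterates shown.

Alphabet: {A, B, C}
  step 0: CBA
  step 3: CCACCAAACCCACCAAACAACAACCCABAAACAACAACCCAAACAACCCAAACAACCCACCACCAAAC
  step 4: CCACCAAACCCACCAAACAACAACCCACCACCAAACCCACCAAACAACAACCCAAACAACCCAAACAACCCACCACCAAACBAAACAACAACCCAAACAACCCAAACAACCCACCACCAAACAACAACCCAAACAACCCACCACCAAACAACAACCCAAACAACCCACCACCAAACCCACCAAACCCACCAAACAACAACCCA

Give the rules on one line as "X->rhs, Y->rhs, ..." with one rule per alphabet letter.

A->AAC, B->BA, C->CCA

  step 3 ⇒ step 4: CCACCAAACCCACCAAACAACAACCCABAAACAACAACCCAAACAACCCAAACAACCCACCACCAAAC ⇒ CCA·CCA·AAC·CCA·CCA·AAC·AAC·AAC·CCA·CCA·CCA·AAC·CCA·CCA·AAC·AAC·AAC·CCA·AAC·AAC·CCA·AAC·AAC·CCA·CCA·CCA·AAC·BA·AAC·AAC·AAC·CCA·AAC·AAC·CCA·AAC·AAC·CCA·CCA·CCA·AAC·AAC·AAC·CCA·AAC·AAC·CCA·CCA·CCA·AAC·AAC·AAC·CCA·AAC·AAC·CCA·CCA·CCA·AAC·CCA·CCA·AAC·CCA·CCA·AAC·AAC·AAC·CCA
    A ↦ AAC
    B ↦ BA
    C ↦ CCA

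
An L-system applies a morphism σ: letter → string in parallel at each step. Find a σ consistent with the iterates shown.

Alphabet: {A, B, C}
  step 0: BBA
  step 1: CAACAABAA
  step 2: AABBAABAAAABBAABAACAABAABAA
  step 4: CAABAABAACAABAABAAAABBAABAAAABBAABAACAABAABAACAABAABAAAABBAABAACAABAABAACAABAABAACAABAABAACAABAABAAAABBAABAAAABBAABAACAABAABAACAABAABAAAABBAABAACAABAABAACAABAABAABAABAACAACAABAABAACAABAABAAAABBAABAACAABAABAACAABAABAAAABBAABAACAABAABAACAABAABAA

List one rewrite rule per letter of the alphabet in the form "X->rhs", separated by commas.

  step 1 ⇒ step 2: CAACAABAA ⇒ AAB·BAA·BAA·AAB·BAA·BAA·CAA·BAA·BAA
    A ↦ BAA
    B ↦ CAA
    C ↦ AAB

A->BAA, B->CAA, C->AAB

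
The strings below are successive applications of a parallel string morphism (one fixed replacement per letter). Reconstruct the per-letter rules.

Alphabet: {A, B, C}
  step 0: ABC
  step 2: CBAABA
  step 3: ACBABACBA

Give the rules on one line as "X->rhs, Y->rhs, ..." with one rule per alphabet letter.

A->BA, B->C, C->A

  step 2 ⇒ step 3: CBAABA ⇒ A·C·BA·BA·C·BA
    A ↦ BA
    B ↦ C
    C ↦ A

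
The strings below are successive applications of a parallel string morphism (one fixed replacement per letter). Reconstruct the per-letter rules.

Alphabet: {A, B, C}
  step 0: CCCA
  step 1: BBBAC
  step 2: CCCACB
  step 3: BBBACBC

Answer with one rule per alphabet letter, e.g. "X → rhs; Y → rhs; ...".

  step 2 ⇒ step 3: CCCACB ⇒ B·B·B·AC·B·C
    A ↦ AC
    B ↦ C
    C ↦ B

A->AC, B->C, C->B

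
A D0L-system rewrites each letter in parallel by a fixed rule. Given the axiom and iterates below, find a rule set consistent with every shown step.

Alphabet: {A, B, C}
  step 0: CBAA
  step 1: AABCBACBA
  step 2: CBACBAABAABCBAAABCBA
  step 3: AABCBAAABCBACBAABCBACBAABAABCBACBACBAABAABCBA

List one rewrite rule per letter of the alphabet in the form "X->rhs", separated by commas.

A->CBA, B->AB, C->A

  step 2 ⇒ step 3: CBACBAABAABCBAAABCBA ⇒ A·AB·CBA·A·AB·CBA·CBA·AB·CBA·CBA·AB·A·AB·CBA·CBA·CBA·AB·A·AB·CBA
    A ↦ CBA
    B ↦ AB
    C ↦ A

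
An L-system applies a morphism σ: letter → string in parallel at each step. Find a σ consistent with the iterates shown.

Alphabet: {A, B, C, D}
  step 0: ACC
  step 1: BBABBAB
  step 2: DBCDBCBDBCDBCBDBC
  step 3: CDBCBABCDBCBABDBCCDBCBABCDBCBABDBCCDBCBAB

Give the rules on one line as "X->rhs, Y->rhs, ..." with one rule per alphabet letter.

A->B, B->DBC, C->BAB, D->C

  step 2 ⇒ step 3: DBCDBCBDBCDBCBDBC ⇒ C·DBC·BAB·C·DBC·BAB·DBC·C·DBC·BAB·C·DBC·BAB·DBC·C·DBC·BAB
    B ↦ DBC
    C ↦ BAB
    D ↦ C
  step 0 ⇒ step 1: ACC ⇒ B·BAB·BAB
    A ↦ B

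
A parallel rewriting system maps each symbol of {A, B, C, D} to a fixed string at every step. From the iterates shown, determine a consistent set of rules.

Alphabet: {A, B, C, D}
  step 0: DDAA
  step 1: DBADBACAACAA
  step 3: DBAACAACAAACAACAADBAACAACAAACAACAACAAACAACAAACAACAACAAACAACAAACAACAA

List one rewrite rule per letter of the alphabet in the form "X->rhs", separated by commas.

  step 0 ⇒ step 1: DDAA ⇒ DBA·DBA·CAA·CAA
    A ↦ CAA
    D ↦ DBA
    B ↦ A  (constrained at step 1)
    C ↦ A  (constrained at step 1)

A->CAA, B->A, C->A, D->DBA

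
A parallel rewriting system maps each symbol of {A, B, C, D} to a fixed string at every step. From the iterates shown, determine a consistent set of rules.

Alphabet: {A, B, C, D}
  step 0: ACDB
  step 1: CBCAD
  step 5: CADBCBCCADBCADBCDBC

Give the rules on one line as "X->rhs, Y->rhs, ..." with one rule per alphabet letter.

  step 0 ⇒ step 1: ACDB ⇒ C·BC·A·D
    A ↦ C
    B ↦ D
    C ↦ BC
    D ↦ A

A->C, B->D, C->BC, D->A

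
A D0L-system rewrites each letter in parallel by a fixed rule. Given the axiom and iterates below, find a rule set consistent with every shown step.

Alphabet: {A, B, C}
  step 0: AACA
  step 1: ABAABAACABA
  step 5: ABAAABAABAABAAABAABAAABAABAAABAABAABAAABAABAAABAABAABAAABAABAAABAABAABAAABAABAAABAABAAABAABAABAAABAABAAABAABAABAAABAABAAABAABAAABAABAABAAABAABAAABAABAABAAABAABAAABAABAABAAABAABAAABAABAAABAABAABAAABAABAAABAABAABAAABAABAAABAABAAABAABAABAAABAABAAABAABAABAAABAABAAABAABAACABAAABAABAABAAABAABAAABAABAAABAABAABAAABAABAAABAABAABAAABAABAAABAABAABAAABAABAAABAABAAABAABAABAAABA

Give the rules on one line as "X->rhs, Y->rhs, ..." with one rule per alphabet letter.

A->ABA, B->A, C->AC

  step 0 ⇒ step 1: AACA ⇒ ABA·ABA·AC·ABA
    A ↦ ABA
    C ↦ AC
    B ↦ A  (constrained at step 1)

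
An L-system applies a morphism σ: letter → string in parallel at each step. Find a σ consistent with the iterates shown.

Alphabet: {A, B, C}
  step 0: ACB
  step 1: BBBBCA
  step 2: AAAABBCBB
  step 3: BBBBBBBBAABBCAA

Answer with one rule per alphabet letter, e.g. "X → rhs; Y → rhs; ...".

  step 2 ⇒ step 3: AAAABBCBB ⇒ BB·BB·BB·BB·A·A·BBC·A·A
    A ↦ BB
    B ↦ A
    C ↦ BBC

A->BB, B->A, C->BBC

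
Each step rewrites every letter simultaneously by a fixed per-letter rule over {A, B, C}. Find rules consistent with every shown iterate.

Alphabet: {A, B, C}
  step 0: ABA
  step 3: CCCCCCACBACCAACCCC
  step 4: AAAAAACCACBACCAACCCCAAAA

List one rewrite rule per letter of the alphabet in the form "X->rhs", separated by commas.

  step 3 ⇒ step 4: CCCCCCACBACCAACCCC ⇒ A·A·A·A·A·A·CC·A·CBA·CC·A·A·CC·CC·A·A·A·A
    A ↦ CC
    B ↦ CBA
    C ↦ A

A->CC, B->CBA, C->A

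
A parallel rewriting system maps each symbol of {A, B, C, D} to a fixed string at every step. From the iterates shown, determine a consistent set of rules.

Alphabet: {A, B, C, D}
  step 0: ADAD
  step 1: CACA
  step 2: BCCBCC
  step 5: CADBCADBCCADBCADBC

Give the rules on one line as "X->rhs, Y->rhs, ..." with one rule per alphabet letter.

  step 1 ⇒ step 2: CACA ⇒ BC·C·BC·C
    A ↦ C
    C ↦ BC
    B ↦ D  (constrained at step 2)
  step 0 ⇒ step 1: ADAD ⇒ C·A·C·A
    D ↦ A

A->C, B->D, C->BC, D->A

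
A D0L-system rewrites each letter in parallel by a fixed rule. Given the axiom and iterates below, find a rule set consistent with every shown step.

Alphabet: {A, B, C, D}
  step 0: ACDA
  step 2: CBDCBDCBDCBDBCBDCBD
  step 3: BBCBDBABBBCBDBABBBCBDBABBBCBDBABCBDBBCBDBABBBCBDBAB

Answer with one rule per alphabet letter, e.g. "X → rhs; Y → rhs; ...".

  step 2 ⇒ step 3: CBDCBDCBDCBDBCBDCBD ⇒ BB·CBD·BAB·BB·CBD·BAB·BB·CBD·BAB·BB·CBD·BAB·CBD·BB·CBD·BAB·BB·CBD·BAB
    B ↦ CBD
    C ↦ BB
    D ↦ BAB
    A ↦ B  (constrained at step 0)

A->B, B->CBD, C->BB, D->BAB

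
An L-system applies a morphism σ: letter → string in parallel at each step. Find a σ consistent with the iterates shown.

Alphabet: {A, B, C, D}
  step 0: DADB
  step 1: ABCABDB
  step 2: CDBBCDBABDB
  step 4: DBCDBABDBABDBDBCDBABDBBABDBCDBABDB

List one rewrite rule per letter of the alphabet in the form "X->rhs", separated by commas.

  step 1 ⇒ step 2: ABCABDB ⇒ C·DB·B·C·DB·AB·DB
    A ↦ C
    B ↦ DB
    C ↦ B
    D ↦ AB

A->C, B->DB, C->B, D->AB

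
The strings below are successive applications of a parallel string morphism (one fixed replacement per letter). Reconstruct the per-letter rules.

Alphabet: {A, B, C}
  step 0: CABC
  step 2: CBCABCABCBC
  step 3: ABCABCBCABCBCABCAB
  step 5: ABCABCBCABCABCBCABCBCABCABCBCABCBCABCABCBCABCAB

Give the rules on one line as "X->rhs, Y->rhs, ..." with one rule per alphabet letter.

  step 2 ⇒ step 3: CBCABCABCBC ⇒ AB·C·AB·CB·C·AB·CB·C·AB·C·AB
    A ↦ CB
    B ↦ C
    C ↦ AB

A->CB, B->C, C->AB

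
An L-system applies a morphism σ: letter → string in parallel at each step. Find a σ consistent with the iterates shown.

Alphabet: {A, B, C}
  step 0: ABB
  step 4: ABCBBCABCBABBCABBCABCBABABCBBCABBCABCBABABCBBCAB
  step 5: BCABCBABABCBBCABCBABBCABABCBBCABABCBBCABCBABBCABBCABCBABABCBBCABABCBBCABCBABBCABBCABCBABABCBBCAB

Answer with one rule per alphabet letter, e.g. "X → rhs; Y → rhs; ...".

A->BC, B->AB, C->CB

  step 4 ⇒ step 5: ABCBBCABCBABBCABBCABCBABABCBBCABBCABCBABABCBBCAB ⇒ BC·AB·CB·AB·AB·CB·BC·AB·CB·AB·BC·AB·AB·CB·BC·AB·AB·CB·BC·AB·CB·AB·BC·AB·BC·AB·CB·AB·AB·CB·BC·AB·AB·CB·BC·AB·CB·AB·BC·AB·BC·AB·CB·AB·AB·CB·BC·AB
    A ↦ BC
    B ↦ AB
    C ↦ CB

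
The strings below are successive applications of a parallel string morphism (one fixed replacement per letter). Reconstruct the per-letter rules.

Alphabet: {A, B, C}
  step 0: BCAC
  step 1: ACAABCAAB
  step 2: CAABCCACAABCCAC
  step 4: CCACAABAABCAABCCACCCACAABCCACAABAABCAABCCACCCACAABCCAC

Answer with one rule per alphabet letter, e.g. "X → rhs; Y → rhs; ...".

  step 1 ⇒ step 2: ACAABCAAB ⇒ C·AAB·C·C·AC·AAB·C·C·AC
    A ↦ C
    B ↦ AC
    C ↦ AAB

A->C, B->AC, C->AAB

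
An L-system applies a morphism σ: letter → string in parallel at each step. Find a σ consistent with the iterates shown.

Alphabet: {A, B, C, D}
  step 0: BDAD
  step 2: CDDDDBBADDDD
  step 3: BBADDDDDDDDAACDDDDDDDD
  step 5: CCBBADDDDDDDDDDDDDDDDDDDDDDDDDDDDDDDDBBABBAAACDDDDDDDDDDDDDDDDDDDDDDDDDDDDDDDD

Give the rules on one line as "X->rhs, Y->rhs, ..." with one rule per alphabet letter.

A->C, B->A, C->BBA, D->DD

  step 2 ⇒ step 3: CDDDDBBADDDD ⇒ BBA·DD·DD·DD·DD·A·A·C·DD·DD·DD·DD
    A ↦ C
    B ↦ A
    C ↦ BBA
    D ↦ DD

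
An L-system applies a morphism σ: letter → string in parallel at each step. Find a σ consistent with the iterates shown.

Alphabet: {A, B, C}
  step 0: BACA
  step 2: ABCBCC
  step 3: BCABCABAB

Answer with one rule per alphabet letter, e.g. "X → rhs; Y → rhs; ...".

A->B, B->C, C->AB

  step 2 ⇒ step 3: ABCBCC ⇒ B·C·AB·C·AB·AB
    A ↦ B
    B ↦ C
    C ↦ AB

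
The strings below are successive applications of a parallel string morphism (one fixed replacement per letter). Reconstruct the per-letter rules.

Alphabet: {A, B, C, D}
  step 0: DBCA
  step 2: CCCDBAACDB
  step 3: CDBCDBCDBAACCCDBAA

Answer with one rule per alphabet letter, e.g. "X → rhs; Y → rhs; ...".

  step 2 ⇒ step 3: CCCDBAACDB ⇒ CDB·CDB·CDB·A·A·C·C·CDB·A·A
    A ↦ C
    B ↦ A
    C ↦ CDB
    D ↦ A

A->C, B->A, C->CDB, D->A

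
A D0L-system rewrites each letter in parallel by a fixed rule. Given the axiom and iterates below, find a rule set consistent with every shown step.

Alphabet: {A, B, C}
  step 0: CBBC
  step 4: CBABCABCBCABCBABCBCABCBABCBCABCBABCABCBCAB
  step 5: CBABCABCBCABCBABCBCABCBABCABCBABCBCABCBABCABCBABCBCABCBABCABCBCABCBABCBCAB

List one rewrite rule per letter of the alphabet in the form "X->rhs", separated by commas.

  step 4 ⇒ step 5: CBABCABCBCABCBABCBCABCBABCBCABCBABCABCBCAB ⇒ CB·AB·C·AB·CB·C·AB·CB·AB·CB·C·AB·CB·AB·C·AB·CB·AB·CB·C·AB·CB·AB·C·AB·CB·AB·CB·C·AB·CB·AB·C·AB·CB·C·AB·CB·AB·CB·C·AB
    A ↦ C
    B ↦ AB
    C ↦ CB

A->C, B->AB, C->CB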